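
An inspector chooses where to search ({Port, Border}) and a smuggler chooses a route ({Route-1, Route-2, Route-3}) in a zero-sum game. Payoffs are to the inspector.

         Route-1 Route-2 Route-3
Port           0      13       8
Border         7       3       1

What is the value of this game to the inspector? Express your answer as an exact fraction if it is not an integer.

4

Row minima: Port → 0, Border → 1; maximin = 1.
Column maxima: Route-1 → 7, Route-2 → 13, Route-3 → 8; minimax = 7.
1 ≠ 7, so there is no saddle point; optimal play is mixed.
Route-2 is strictly dominated by Route-3 (it gives the inspector strictly more in every row), so the smuggler never plays it.
On the remaining 2×2 (Port, Border vs Route-1, Route-3):
Let the inspector play Port with probability p. Expected payoff against Route-1: 0p + 7(1−p) = −7p + 7; against Route-3: 8p + 1(1−p) = 7p + 1.
Setting these equal: −7p + 7 = 7p + 1 ⇒ −14p = -6 ⇒ p = 3/7, and the value is (-7)·(3/7) + 7 = 4.
For the smuggler: with q = P(Route-1), equating Port's and Border's payoffs gives −8q + 8 = 6q + 1 ⇒ q = 1/2.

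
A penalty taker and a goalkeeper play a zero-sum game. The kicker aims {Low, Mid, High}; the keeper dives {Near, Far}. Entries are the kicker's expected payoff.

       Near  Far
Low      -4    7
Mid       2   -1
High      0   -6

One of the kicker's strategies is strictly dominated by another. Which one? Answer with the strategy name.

High

Mid gives a strictly higher payoff than High against every column: 2 > 0, -1 > -6.
So High is strictly dominated and the kicker never plays it.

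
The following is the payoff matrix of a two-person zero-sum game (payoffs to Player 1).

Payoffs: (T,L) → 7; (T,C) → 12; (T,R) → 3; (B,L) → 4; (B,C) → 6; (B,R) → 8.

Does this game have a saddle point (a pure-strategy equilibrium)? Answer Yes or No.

Row minima: T → 3, B → 4; maximin = 4.
Column maxima: L → 7, C → 12, R → 8; minimax = 7.
4 ≠ 7, so no pure-strategy equilibrium exists.

No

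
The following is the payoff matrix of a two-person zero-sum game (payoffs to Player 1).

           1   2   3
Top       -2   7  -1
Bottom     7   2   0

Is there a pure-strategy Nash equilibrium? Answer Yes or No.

Row minima: Top → -2, Bottom → 0; maximin = 0.
Column maxima: 1 → 7, 2 → 7, 3 → 0; minimax = 0.
maximin = minimax = 0, so a saddle point exists.

Yes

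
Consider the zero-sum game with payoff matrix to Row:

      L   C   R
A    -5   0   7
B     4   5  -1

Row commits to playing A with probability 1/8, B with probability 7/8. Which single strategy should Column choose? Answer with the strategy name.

R

If Column plays L, Row's expected payoff is (1/8)·(-5) + (7/8)·4 = 23/8.
If Column plays C, Row's expected payoff is (1/8)·0 + (7/8)·5 = 35/8.
If Column plays R, Row's expected payoff is (1/8)·7 + (7/8)·(-1) = 0.
Column minimizes Row's payoff; the smallest is 0, so the best response is R.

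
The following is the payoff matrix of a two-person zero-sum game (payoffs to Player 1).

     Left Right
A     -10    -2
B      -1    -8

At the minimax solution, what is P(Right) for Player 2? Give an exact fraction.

3/5

Row minima: A → -10, B → -8; maximin = -8.
Column maxima: Left → -1, Right → -2; minimax = -2.
-8 ≠ -2, so there is no saddle point; optimal play is mixed.
Let Player 1 play A with probability p. Expected payoff against Left: (-10)p + (-1)(1−p) = −9p − 1; against Right: (-2)p + (-8)(1−p) = 6p − 8.
Setting these equal: −9p − 1 = 6p − 8 ⇒ −15p = -7 ⇒ p = 7/15, and the value is (-9)·(7/15) − 1 = -26/5.
For Player 2: with q = P(Left), equating A's and B's payoffs gives −8q − 2 = 7q − 8 ⇒ q = 2/5.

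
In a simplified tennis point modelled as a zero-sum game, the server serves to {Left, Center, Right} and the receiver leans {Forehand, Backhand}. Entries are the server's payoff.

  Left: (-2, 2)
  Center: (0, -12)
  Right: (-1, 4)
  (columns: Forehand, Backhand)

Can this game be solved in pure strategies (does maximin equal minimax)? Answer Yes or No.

Row minima: Left → -2, Center → -12, Right → -1; maximin = -1.
Column maxima: Forehand → 0, Backhand → 4; minimax = 0.
-1 ≠ 0, so no pure-strategy equilibrium exists.

No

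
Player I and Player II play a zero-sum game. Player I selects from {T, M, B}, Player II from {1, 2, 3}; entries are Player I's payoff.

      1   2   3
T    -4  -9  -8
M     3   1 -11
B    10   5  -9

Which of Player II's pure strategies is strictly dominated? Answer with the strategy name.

1

2 holds Player I's payoff strictly below 1 in every row: -9 < -4, 1 < 3, 5 < 10.
So 1 is strictly dominated for Player II.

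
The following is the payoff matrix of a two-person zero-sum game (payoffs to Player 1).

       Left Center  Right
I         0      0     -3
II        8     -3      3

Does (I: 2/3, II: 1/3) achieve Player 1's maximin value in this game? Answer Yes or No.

Against Left this mix gives (2/3)·0 + (1/3)·8 = 8/3.
Against Center this mix gives (2/3)·0 + (1/3)·(-3) = -1.
Against Right this mix gives (2/3)·(-3) + (1/3)·3 = -1.
All of Player 2's active replies (Center, Right) yield -1, and no column does worse for Player 1. The mix makes Player 2 indifferent and guarantees -1, so it is optimal.

Yes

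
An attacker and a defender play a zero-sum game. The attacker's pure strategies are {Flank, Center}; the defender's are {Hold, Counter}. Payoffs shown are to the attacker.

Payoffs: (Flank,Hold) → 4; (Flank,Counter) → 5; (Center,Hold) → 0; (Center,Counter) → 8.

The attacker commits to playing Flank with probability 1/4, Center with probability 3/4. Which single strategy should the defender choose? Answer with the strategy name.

If the defender plays Hold, the attacker's expected payoff is (1/4)·4 + (3/4)·0 = 1.
If the defender plays Counter, the attacker's expected payoff is (1/4)·5 + (3/4)·8 = 29/4.
The defender minimizes the attacker's payoff; the smallest is 1, so the best response is Hold.

Hold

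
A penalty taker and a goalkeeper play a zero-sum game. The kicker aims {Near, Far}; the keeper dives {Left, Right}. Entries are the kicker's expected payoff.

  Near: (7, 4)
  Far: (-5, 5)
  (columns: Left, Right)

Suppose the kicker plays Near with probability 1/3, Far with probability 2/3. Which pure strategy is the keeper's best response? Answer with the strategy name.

If the keeper plays Left, the kicker's expected payoff is (1/3)·7 + (2/3)·(-5) = -1.
If the keeper plays Right, the kicker's expected payoff is (1/3)·4 + (2/3)·5 = 14/3.
The keeper minimizes the kicker's payoff; the smallest is -1, so the best response is Left.

Left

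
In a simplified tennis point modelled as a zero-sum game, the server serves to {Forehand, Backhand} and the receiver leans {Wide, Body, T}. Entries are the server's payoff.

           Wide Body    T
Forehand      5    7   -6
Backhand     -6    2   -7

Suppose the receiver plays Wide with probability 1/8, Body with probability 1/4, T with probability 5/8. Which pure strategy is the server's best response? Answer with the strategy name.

Expected payoff of Forehand: (1/8)·5 + (1/4)·7 + (5/8)·(-6) = -11/8.
Expected payoff of Backhand: (1/8)·(-6) + (1/4)·2 + (5/8)·(-7) = -37/8.
The largest is -11/8, so the server's best response is Forehand.

Forehand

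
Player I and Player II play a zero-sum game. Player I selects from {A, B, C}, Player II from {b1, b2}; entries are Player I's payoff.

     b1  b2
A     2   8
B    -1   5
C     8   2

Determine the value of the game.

Row minima: A → 2, B → -1, C → 2; maximin = 2.
Column maxima: b1 → 8, b2 → 8; minimax = 8.
2 ≠ 8, so there is no saddle point; optimal play is mixed.
B is strictly dominated by A, so Player I never plays it.
On the remaining 2×2 (A, C vs b1, b2):
Let Player I play A with probability p. Expected payoff against b1: 2p + 8(1−p) = −6p + 8; against b2: 8p + 2(1−p) = 6p + 2.
Setting these equal: −6p + 8 = 6p + 2 ⇒ −12p = -6 ⇒ p = 1/2, and the value is (-6)·(1/2) + 8 = 5.
For Player II: with q = P(b1), equating A's and C's payoffs gives −6q + 8 = 6q + 2 ⇒ q = 1/2.

5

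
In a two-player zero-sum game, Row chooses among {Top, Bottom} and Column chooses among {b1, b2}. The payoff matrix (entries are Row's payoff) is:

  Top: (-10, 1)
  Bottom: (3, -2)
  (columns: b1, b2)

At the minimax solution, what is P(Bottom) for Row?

Row minima: Top → -10, Bottom → -2; maximin = -2.
Column maxima: b1 → 3, b2 → 1; minimax = 1.
-2 ≠ 1, so there is no saddle point; optimal play is mixed.
Let Row play Top with probability p. Expected payoff against b1: (-10)p + 3(1−p) = −13p + 3; against b2: 1p + (-2)(1−p) = 3p − 2.
Setting these equal: −13p + 3 = 3p − 2 ⇒ −16p = -5 ⇒ p = 5/16, and the value is (-13)·(5/16) + 3 = -17/16.
For Column: with q = P(b1), equating Top's and Bottom's payoffs gives −11q + 1 = 5q − 2 ⇒ q = 3/16.

11/16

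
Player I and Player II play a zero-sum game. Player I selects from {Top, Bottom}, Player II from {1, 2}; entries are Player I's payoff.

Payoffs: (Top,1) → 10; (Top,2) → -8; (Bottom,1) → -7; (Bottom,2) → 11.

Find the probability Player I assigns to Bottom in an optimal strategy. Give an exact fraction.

Row minima: Top → -8, Bottom → -7; maximin = -7.
Column maxima: 1 → 10, 2 → 11; minimax = 10.
-7 ≠ 10, so there is no saddle point; optimal play is mixed.
Let Player I play Top with probability p. Expected payoff against 1: 10p + (-7)(1−p) = 17p − 7; against 2: (-8)p + 11(1−p) = −19p + 11.
Setting these equal: 17p − 7 = −19p + 11 ⇒ 36p = 18 ⇒ p = 1/2, and the value is (17)·(1/2) − 7 = 3/2.
For Player II: with q = P(1), equating Top's and Bottom's payoffs gives 18q − 8 = −18q + 11 ⇒ q = 19/36.

1/2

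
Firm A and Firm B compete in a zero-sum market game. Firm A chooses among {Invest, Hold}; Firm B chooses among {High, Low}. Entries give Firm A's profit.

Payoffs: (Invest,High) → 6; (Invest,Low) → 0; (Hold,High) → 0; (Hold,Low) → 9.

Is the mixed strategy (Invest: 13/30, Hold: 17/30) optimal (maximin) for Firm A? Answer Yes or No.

No

Against High this mix gives (13/30)·6 + (17/30)·0 = 13/5.
Against Low this mix gives (13/30)·0 + (17/30)·9 = 51/10.
Firm B will play High, holding Firm A to 13/5. Shifting weight toward the row that does better against High would raise this floor (the equalizing mix achieves 18/5 against both High and Low), so the proposed strategy is not optimal.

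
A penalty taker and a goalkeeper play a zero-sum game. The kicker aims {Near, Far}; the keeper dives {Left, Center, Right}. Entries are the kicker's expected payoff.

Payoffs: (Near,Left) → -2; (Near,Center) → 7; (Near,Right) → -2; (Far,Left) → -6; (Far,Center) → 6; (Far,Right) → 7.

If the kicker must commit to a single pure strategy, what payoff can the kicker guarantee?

-2

Row minima: Near → -2, Far → -6.
The best of these is -2.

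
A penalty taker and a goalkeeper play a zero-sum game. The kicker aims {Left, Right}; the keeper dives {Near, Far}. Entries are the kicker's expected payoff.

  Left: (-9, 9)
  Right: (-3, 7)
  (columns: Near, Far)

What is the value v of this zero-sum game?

Row minima: Left → -9, Right → -3; maximin = -3.
Column maxima: Near → -3, Far → 9; minimax = -3.
Since maximin = minimax = -3, there is a saddle point and the value is -3.

-3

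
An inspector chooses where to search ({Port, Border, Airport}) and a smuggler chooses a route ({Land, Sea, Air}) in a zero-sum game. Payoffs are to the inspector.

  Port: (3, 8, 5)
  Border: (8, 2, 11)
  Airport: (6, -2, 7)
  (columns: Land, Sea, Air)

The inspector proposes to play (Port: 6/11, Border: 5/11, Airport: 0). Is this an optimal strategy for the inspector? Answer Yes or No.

Yes

Against Land this mix gives (6/11)·3 + (5/11)·8 = 58/11.
Against Sea this mix gives (6/11)·8 + (5/11)·2 = 58/11.
Against Air this mix gives (6/11)·5 + (5/11)·11 = 85/11.
All of the smuggler's active replies (Land, Sea) yield 58/11, and no column does worse for the inspector. The mix makes the smuggler indifferent and guarantees 58/11, so it is optimal.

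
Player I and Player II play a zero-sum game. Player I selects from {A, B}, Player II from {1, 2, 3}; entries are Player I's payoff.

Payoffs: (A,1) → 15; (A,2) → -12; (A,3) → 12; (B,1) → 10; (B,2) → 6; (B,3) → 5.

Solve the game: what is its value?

Row minima: A → -12, B → 5; maximin = 5.
Column maxima: 1 → 15, 2 → 6, 3 → 12; minimax = 6.
5 ≠ 6, so there is no saddle point; optimal play is mixed.
1 is strictly dominated by 2 (it gives Player I strictly more in every row), so Player II never plays it.
On the remaining 2×2 (A, B vs 2, 3):
Let Player I play A with probability p. Expected payoff against 2: (-12)p + 6(1−p) = −18p + 6; against 3: 12p + 5(1−p) = 7p + 5.
Setting these equal: −18p + 6 = 7p + 5 ⇒ −25p = -1 ⇒ p = 1/25, and the value is (-18)·(1/25) + 6 = 132/25.
For Player II: with q = P(2), equating A's and B's payoffs gives −24q + 12 = q + 5 ⇒ q = 7/25.

132/25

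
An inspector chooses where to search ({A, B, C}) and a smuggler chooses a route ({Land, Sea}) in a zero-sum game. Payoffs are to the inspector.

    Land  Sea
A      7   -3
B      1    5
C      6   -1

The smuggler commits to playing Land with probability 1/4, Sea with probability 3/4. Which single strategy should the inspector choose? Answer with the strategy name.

B

Expected payoff of A: (1/4)·7 + (3/4)·(-3) = -1/2.
Expected payoff of B: (1/4)·1 + (3/4)·5 = 4.
Expected payoff of C: (1/4)·6 + (3/4)·(-1) = 3/4.
The largest is 4, so the inspector's best response is B.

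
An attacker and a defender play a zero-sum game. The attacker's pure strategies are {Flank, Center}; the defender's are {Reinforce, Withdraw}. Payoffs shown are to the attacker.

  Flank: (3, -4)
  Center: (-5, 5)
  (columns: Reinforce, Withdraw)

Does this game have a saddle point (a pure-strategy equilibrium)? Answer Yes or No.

Row minima: Flank → -4, Center → -5; maximin = -4.
Column maxima: Reinforce → 3, Withdraw → 5; minimax = 3.
-4 ≠ 3, so no pure-strategy equilibrium exists.

No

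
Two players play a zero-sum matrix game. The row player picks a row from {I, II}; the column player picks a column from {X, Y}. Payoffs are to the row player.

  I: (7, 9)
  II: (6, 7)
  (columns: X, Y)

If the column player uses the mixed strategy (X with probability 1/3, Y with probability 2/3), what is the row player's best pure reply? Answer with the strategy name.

I

Expected payoff of I: (1/3)·7 + (2/3)·9 = 25/3.
Expected payoff of II: (1/3)·6 + (2/3)·7 = 20/3.
The largest is 25/3, so the row player's best response is I.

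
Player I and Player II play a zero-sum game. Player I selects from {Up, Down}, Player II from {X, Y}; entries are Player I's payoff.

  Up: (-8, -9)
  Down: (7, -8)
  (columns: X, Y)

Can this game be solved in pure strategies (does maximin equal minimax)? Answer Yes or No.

Yes

Row minima: Up → -9, Down → -8; maximin = -8.
Column maxima: X → 7, Y → -8; minimax = -8.
maximin = minimax = -8, so a saddle point exists.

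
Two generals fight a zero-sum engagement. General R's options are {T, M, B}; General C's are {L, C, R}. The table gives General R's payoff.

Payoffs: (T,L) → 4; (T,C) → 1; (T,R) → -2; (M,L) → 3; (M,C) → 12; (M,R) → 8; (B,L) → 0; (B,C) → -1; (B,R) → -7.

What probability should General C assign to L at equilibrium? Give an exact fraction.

10/11

Row minima: T → -2, M → 3, B → -7; maximin = 3.
Column maxima: L → 4, C → 12, R → 8; minimax = 4.
3 ≠ 4, so there is no saddle point; optimal play is mixed.
B is strictly dominated by T, so General R never plays it.
C is strictly dominated by R (it gives General R strictly more in every row), so General C never plays it.
On the remaining 2×2 (T, M vs L, R):
Let General R play T with probability p. Expected payoff against L: 4p + 3(1−p) = p + 3; against R: (-2)p + 8(1−p) = −10p + 8.
Setting these equal: p + 3 = −10p + 8 ⇒ 11p = 5 ⇒ p = 5/11, and the value is (1)·(5/11) + 3 = 38/11.
For General C: with q = P(L), equating T's and M's payoffs gives 6q − 2 = −5q + 8 ⇒ q = 10/11.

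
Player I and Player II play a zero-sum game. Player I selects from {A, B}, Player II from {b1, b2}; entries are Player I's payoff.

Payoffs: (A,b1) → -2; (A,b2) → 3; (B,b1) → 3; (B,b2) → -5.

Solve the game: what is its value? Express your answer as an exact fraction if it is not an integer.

-1/13

Row minima: A → -2, B → -5; maximin = -2.
Column maxima: b1 → 3, b2 → 3; minimax = 3.
-2 ≠ 3, so there is no saddle point; optimal play is mixed.
Let Player I play A with probability p. Expected payoff against b1: (-2)p + 3(1−p) = −5p + 3; against b2: 3p + (-5)(1−p) = 8p − 5.
Setting these equal: −5p + 3 = 8p − 5 ⇒ −13p = -8 ⇒ p = 8/13, and the value is (-5)·(8/13) + 3 = -1/13.
For Player II: with q = P(b1), equating A's and B's payoffs gives −5q + 3 = 8q − 5 ⇒ q = 8/13.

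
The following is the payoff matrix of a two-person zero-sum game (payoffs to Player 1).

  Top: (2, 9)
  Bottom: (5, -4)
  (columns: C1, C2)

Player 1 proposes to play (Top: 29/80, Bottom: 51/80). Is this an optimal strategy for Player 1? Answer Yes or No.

No

Against C1 this mix gives (29/80)·2 + (51/80)·5 = 313/80.
Against C2 this mix gives (29/80)·9 + (51/80)·(-4) = 57/80.
Player 2 will play C2, holding Player 1 to 57/80. Shifting weight toward the row that does better against C2 would raise this floor (the equalizing mix achieves 53/16 against both C2 and C1), so the proposed strategy is not optimal.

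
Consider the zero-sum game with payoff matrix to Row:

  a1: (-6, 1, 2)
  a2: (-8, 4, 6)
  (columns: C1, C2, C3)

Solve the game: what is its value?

Row minima: a1 → -6, a2 → -8; maximin = -6.
Column maxima: C1 → -6, C2 → 4, C3 → 6; minimax = -6.
Since maximin = minimax = -6, there is a saddle point and the value is -6.

-6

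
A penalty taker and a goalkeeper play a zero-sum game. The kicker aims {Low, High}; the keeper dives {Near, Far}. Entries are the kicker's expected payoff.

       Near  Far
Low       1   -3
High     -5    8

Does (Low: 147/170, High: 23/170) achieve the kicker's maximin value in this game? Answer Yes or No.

No

Against Near this mix gives (147/170)·1 + (23/170)·(-5) = 16/85.
Against Far this mix gives (147/170)·(-3) + (23/170)·8 = -257/170.
The keeper will play Far, holding the kicker to -257/170. Shifting weight toward the row that does better against Far would raise this floor (the equalizing mix achieves -7/17 against both Far and Near), so the proposed strategy is not optimal.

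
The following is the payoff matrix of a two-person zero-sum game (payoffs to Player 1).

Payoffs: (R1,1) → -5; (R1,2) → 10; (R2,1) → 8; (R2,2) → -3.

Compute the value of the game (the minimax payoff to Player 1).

5/2

Row minima: R1 → -5, R2 → -3; maximin = -3.
Column maxima: 1 → 8, 2 → 10; minimax = 8.
-3 ≠ 8, so there is no saddle point; optimal play is mixed.
Let Player 1 play R1 with probability p. Expected payoff against 1: (-5)p + 8(1−p) = −13p + 8; against 2: 10p + (-3)(1−p) = 13p − 3.
Setting these equal: −13p + 8 = 13p − 3 ⇒ −26p = -11 ⇒ p = 11/26, and the value is (-13)·(11/26) + 8 = 5/2.
For Player 2: with q = P(1), equating R1's and R2's payoffs gives −15q + 10 = 11q − 3 ⇒ q = 1/2.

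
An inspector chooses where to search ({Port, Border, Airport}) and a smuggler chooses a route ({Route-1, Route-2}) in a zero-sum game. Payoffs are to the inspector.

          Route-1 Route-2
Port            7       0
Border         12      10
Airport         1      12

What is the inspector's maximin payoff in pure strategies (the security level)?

10

Row minima: Port → 0, Border → 10, Airport → 1.
The best of these is 10.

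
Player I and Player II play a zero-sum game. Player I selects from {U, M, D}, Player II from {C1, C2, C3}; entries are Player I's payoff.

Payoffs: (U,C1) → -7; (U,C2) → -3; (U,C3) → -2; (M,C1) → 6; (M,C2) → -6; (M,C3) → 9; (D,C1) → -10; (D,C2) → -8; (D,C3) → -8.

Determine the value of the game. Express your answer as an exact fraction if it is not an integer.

Row minima: U → -7, M → -6, D → -10; maximin = -6.
Column maxima: C1 → 6, C2 → -3, C3 → 9; minimax = -3.
-6 ≠ -3, so there is no saddle point; optimal play is mixed.
D is strictly dominated by U, so Player I never plays it.
C3 is strictly dominated by C1 (it gives Player I strictly more in every row), so Player II never plays it.
On the remaining 2×2 (U, M vs C1, C2):
Let Player I play U with probability p. Expected payoff against C1: (-7)p + 6(1−p) = −13p + 6; against C2: (-3)p + (-6)(1−p) = 3p − 6.
Setting these equal: −13p + 6 = 3p − 6 ⇒ −16p = -12 ⇒ p = 3/4, and the value is (-13)·(3/4) + 6 = -15/4.
For Player II: with q = P(C1), equating U's and M's payoffs gives −4q − 3 = 12q − 6 ⇒ q = 3/16.

-15/4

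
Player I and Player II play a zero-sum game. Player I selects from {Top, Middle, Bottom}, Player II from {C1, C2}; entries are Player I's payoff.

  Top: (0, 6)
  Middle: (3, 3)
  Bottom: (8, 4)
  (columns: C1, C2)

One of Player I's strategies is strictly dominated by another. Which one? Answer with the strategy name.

Bottom gives a strictly higher payoff than Middle against every column: 8 > 3, 4 > 3.
So Middle is strictly dominated and Player I never plays it.

Middle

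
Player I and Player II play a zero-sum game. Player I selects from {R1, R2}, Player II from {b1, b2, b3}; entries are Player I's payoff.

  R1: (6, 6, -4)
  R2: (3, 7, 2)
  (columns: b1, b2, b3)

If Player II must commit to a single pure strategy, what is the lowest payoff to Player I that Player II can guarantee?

2

Column maxima: b1 → 6, b2 → 7, b3 → 2.
The smallest of these is 2.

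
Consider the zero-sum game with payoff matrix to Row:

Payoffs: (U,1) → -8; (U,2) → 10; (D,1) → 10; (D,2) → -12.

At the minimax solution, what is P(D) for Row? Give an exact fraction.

9/20

Row minima: U → -8, D → -12; maximin = -8.
Column maxima: 1 → 10, 2 → 10; minimax = 10.
-8 ≠ 10, so there is no saddle point; optimal play is mixed.
Let Row play U with probability p. Expected payoff against 1: (-8)p + 10(1−p) = −18p + 10; against 2: 10p + (-12)(1−p) = 22p − 12.
Setting these equal: −18p + 10 = 22p − 12 ⇒ −40p = -22 ⇒ p = 11/20, and the value is (-18)·(11/20) + 10 = 1/10.
For Column: with q = P(1), equating U's and D's payoffs gives −18q + 10 = 22q − 12 ⇒ q = 11/20.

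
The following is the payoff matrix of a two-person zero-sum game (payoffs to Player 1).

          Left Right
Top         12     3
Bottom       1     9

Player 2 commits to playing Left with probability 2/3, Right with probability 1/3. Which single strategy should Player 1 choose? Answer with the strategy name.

Expected payoff of Top: (2/3)·12 + (1/3)·3 = 9.
Expected payoff of Bottom: (2/3)·1 + (1/3)·9 = 11/3.
The largest is 9, so Player 1's best response is Top.

Top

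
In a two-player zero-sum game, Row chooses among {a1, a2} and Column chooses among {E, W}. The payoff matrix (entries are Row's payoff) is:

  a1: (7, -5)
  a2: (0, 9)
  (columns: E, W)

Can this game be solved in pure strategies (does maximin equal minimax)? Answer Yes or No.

No

Row minima: a1 → -5, a2 → 0; maximin = 0.
Column maxima: E → 7, W → 9; minimax = 7.
0 ≠ 7, so no pure-strategy equilibrium exists.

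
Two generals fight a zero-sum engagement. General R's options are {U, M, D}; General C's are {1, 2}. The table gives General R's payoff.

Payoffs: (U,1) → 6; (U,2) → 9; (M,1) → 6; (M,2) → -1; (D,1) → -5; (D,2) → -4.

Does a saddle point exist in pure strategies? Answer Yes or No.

Row minima: U → 6, M → -1, D → -5; maximin = 6.
Column maxima: 1 → 6, 2 → 9; minimax = 6.
maximin = minimax = 6, so a saddle point exists.

Yes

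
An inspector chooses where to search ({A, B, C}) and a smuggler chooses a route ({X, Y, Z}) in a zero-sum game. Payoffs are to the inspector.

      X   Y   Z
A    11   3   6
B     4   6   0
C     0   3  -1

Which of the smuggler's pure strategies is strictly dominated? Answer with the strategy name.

Z holds the inspector's payoff strictly below X in every row: 6 < 11, 0 < 4, -1 < 0.
So X is strictly dominated for the smuggler.

X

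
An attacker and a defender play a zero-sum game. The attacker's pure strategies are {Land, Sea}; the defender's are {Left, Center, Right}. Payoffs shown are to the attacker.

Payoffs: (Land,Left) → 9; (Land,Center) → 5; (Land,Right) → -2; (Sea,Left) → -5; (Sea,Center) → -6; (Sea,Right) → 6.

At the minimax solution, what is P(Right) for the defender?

Row minima: Land → -2, Sea → -6; maximin = -2.
Column maxima: Left → 9, Center → 5, Right → 6; minimax = 5.
-2 ≠ 5, so there is no saddle point; optimal play is mixed.
Left is strictly dominated by Center (it gives the attacker strictly more in every row), so the defender never plays it.
On the remaining 2×2 (Land, Sea vs Center, Right):
Let the attacker play Land with probability p. Expected payoff against Center: 5p + (-6)(1−p) = 11p − 6; against Right: (-2)p + 6(1−p) = −8p + 6.
Setting these equal: 11p − 6 = −8p + 6 ⇒ 19p = 12 ⇒ p = 12/19, and the value is (11)·(12/19) − 6 = 18/19.
For the defender: with q = P(Center), equating Land's and Sea's payoffs gives 7q − 2 = −12q + 6 ⇒ q = 8/19.

11/19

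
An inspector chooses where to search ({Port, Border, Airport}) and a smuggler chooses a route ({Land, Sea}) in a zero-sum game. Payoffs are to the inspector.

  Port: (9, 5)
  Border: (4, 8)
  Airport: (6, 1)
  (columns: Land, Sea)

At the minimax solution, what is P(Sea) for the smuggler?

5/8

Row minima: Port → 5, Border → 4, Airport → 1; maximin = 5.
Column maxima: Land → 9, Sea → 8; minimax = 8.
5 ≠ 8, so there is no saddle point; optimal play is mixed.
Airport is strictly dominated by Port, so the inspector never plays it.
On the remaining 2×2 (Port, Border vs Land, Sea):
Let the inspector play Port with probability p. Expected payoff against Land: 9p + 4(1−p) = 5p + 4; against Sea: 5p + 8(1−p) = −3p + 8.
Setting these equal: 5p + 4 = −3p + 8 ⇒ 8p = 4 ⇒ p = 1/2, and the value is (5)·(1/2) + 4 = 13/2.
For the smuggler: with q = P(Land), equating Port's and Border's payoffs gives 4q + 5 = −4q + 8 ⇒ q = 3/8.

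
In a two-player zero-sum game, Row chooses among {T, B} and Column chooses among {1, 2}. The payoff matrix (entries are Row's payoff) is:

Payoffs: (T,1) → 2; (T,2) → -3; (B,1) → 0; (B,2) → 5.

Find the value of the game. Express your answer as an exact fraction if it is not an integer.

Row minima: T → -3, B → 0; maximin = 0.
Column maxima: 1 → 2, 2 → 5; minimax = 2.
0 ≠ 2, so there is no saddle point; optimal play is mixed.
Let Row play T with probability p. Expected payoff against 1: 2p + 0(1−p) = 2p; against 2: (-3)p + 5(1−p) = −8p + 5.
Setting these equal: 2p = −8p + 5 ⇒ 10p = 5 ⇒ p = 1/2, and the value is (2)·(1/2) = 1.
For Column: with q = P(1), equating T's and B's payoffs gives 5q − 3 = −5q + 5 ⇒ q = 4/5.

1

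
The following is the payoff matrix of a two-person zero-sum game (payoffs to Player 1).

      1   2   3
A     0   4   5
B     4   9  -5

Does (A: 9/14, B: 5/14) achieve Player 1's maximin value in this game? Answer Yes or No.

Yes

Against 1 this mix gives (9/14)·0 + (5/14)·4 = 10/7.
Against 2 this mix gives (9/14)·4 + (5/14)·9 = 81/14.
Against 3 this mix gives (9/14)·5 + (5/14)·(-5) = 10/7.
All of Player 2's active replies (1, 3) yield 10/7, and no column does worse for Player 1. The mix makes Player 2 indifferent and guarantees 10/7, so it is optimal.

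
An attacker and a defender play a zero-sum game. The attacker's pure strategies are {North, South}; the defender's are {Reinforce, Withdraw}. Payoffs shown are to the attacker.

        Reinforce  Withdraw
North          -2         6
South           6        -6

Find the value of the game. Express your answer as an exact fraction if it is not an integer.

6/5

Row minima: North → -2, South → -6; maximin = -2.
Column maxima: Reinforce → 6, Withdraw → 6; minimax = 6.
-2 ≠ 6, so there is no saddle point; optimal play is mixed.
Let the attacker play North with probability p. Expected payoff against Reinforce: (-2)p + 6(1−p) = −8p + 6; against Withdraw: 6p + (-6)(1−p) = 12p − 6.
Setting these equal: −8p + 6 = 12p − 6 ⇒ −20p = -12 ⇒ p = 3/5, and the value is (-8)·(3/5) + 6 = 6/5.
For the defender: with q = P(Reinforce), equating North's and South's payoffs gives −8q + 6 = 12q − 6 ⇒ q = 3/5.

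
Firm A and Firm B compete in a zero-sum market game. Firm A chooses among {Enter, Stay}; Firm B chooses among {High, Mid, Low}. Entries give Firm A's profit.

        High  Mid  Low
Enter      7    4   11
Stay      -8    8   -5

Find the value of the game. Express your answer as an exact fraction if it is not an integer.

Row minima: Enter → 4, Stay → -8; maximin = 4.
Column maxima: High → 7, Mid → 8, Low → 11; minimax = 7.
4 ≠ 7, so there is no saddle point; optimal play is mixed.
Low is strictly dominated by High (it gives Firm A strictly more in every row), so Firm B never plays it.
On the remaining 2×2 (Enter, Stay vs High, Mid):
Let Firm A play Enter with probability p. Expected payoff against High: 7p + (-8)(1−p) = 15p − 8; against Mid: 4p + 8(1−p) = −4p + 8.
Setting these equal: 15p − 8 = −4p + 8 ⇒ 19p = 16 ⇒ p = 16/19, and the value is (15)·(16/19) − 8 = 88/19.
For Firm B: with q = P(High), equating Enter's and Stay's payoffs gives 3q + 4 = −16q + 8 ⇒ q = 4/19.

88/19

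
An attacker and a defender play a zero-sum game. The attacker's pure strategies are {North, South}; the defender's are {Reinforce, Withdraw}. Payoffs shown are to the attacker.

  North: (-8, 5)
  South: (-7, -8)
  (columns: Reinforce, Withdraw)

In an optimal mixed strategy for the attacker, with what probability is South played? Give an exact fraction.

Row minima: North → -8, South → -8; maximin = -8.
Column maxima: Reinforce → -7, Withdraw → 5; minimax = -7.
-8 ≠ -7, so there is no saddle point; optimal play is mixed.
Let the attacker play North with probability p. Expected payoff against Reinforce: (-8)p + (-7)(1−p) = −p − 7; against Withdraw: 5p + (-8)(1−p) = 13p − 8.
Setting these equal: −p − 7 = 13p − 8 ⇒ −14p = -1 ⇒ p = 1/14, and the value is (-1)·(1/14) − 7 = -99/14.
For the defender: with q = P(Reinforce), equating North's and South's payoffs gives −13q + 5 = q − 8 ⇒ q = 13/14.

13/14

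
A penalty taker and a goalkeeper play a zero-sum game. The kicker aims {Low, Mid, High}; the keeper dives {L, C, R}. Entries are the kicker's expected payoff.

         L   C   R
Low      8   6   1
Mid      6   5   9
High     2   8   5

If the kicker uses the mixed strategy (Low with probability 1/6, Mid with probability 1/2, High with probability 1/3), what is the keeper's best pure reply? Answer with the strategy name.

L

If the keeper plays L, the kicker's expected payoff is (1/6)·8 + (1/2)·6 + (1/3)·2 = 5.
If the keeper plays C, the kicker's expected payoff is (1/6)·6 + (1/2)·5 + (1/3)·8 = 37/6.
If the keeper plays R, the kicker's expected payoff is (1/6)·1 + (1/2)·9 + (1/3)·5 = 19/3.
The keeper minimizes the kicker's payoff; the smallest is 5, so the best response is L.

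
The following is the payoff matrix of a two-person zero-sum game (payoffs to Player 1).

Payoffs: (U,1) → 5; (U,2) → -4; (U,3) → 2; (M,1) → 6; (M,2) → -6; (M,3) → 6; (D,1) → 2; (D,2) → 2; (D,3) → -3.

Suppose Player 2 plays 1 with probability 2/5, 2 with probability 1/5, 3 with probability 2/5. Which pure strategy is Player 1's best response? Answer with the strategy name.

Expected payoff of U: (2/5)·5 + (1/5)·(-4) + (2/5)·2 = 2.
Expected payoff of M: (2/5)·6 + (1/5)·(-6) + (2/5)·6 = 18/5.
Expected payoff of D: (2/5)·2 + (1/5)·2 + (2/5)·(-3) = 0.
The largest is 18/5, so Player 1's best response is M.

M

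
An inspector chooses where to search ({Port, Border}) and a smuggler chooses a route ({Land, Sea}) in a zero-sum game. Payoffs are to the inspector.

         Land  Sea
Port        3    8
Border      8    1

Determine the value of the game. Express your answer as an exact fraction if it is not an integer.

Row minima: Port → 3, Border → 1; maximin = 3.
Column maxima: Land → 8, Sea → 8; minimax = 8.
3 ≠ 8, so there is no saddle point; optimal play is mixed.
Let the inspector play Port with probability p. Expected payoff against Land: 3p + 8(1−p) = −5p + 8; against Sea: 8p + 1(1−p) = 7p + 1.
Setting these equal: −5p + 8 = 7p + 1 ⇒ −12p = -7 ⇒ p = 7/12, and the value is (-5)·(7/12) + 8 = 61/12.
For the smuggler: with q = P(Land), equating Port's and Border's payoffs gives −5q + 8 = 7q + 1 ⇒ q = 7/12.

61/12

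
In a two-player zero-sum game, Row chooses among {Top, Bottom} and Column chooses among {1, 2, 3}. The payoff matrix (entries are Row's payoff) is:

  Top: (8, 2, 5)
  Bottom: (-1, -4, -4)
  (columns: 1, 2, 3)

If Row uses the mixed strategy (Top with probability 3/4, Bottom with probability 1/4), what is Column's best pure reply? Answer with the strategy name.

2

If Column plays 1, Row's expected payoff is (3/4)·8 + (1/4)·(-1) = 23/4.
If Column plays 2, Row's expected payoff is (3/4)·2 + (1/4)·(-4) = 1/2.
If Column plays 3, Row's expected payoff is (3/4)·5 + (1/4)·(-4) = 11/4.
Column minimizes Row's payoff; the smallest is 1/2, so the best response is 2.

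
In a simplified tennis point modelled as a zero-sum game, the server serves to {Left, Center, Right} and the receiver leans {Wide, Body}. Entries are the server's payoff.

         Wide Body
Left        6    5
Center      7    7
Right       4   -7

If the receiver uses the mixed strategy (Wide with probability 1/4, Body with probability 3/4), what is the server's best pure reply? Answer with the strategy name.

Expected payoff of Left: (1/4)·6 + (3/4)·5 = 21/4.
Expected payoff of Center: (1/4)·7 + (3/4)·7 = 7.
Expected payoff of Right: (1/4)·4 + (3/4)·(-7) = -17/4.
The largest is 7, so the server's best response is Center.

Center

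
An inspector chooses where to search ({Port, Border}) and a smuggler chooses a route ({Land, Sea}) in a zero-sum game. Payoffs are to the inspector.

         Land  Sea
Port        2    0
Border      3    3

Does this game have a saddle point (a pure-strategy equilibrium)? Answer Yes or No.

Yes

Row minima: Port → 0, Border → 3; maximin = 3.
Column maxima: Land → 3, Sea → 3; minimax = 3.
maximin = minimax = 3, so a saddle point exists.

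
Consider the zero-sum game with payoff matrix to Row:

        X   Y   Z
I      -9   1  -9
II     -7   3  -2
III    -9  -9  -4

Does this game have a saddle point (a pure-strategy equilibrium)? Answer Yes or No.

Yes

Row minima: I → -9, II → -7, III → -9; maximin = -7.
Column maxima: X → -7, Y → 3, Z → -2; minimax = -7.
maximin = minimax = -7, so a saddle point exists.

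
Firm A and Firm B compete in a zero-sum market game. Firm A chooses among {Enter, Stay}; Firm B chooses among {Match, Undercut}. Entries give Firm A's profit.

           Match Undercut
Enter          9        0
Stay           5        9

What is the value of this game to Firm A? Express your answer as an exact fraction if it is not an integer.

Row minima: Enter → 0, Stay → 5; maximin = 5.
Column maxima: Match → 9, Undercut → 9; minimax = 9.
5 ≠ 9, so there is no saddle point; optimal play is mixed.
Let Firm A play Enter with probability p. Expected payoff against Match: 9p + 5(1−p) = 4p + 5; against Undercut: 0p + 9(1−p) = −9p + 9.
Setting these equal: 4p + 5 = −9p + 9 ⇒ 13p = 4 ⇒ p = 4/13, and the value is (4)·(4/13) + 5 = 81/13.
For Firm B: with q = P(Match), equating Enter's and Stay's payoffs gives 9q = −4q + 9 ⇒ q = 9/13.

81/13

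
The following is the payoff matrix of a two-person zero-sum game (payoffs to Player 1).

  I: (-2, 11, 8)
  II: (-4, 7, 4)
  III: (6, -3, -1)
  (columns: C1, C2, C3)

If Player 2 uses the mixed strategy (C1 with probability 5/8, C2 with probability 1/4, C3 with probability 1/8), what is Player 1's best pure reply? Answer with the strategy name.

Expected payoff of I: (5/8)·(-2) + (1/4)·11 + (1/8)·8 = 5/2.
Expected payoff of II: (5/8)·(-4) + (1/4)·7 + (1/8)·4 = -1/4.
Expected payoff of III: (5/8)·6 + (1/4)·(-3) + (1/8)·(-1) = 23/8.
The largest is 23/8, so Player 1's best response is III.

III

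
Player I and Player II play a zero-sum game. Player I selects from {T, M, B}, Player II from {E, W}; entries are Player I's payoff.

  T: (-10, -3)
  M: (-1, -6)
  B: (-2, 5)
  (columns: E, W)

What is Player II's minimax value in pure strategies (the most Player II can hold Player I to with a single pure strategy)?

Column maxima: E → -1, W → 5.
The smallest of these is -1.

-1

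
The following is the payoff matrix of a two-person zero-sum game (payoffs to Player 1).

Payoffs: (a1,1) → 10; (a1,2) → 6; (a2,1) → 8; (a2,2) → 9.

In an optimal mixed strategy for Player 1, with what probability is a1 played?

Row minima: a1 → 6, a2 → 8; maximin = 8.
Column maxima: 1 → 10, 2 → 9; minimax = 9.
8 ≠ 9, so there is no saddle point; optimal play is mixed.
Let Player 1 play a1 with probability p. Expected payoff against 1: 10p + 8(1−p) = 2p + 8; against 2: 6p + 9(1−p) = −3p + 9.
Setting these equal: 2p + 8 = −3p + 9 ⇒ 5p = 1 ⇒ p = 1/5, and the value is (2)·(1/5) + 8 = 42/5.
For Player 2: with q = P(1), equating a1's and a2's payoffs gives 4q + 6 = −q + 9 ⇒ q = 3/5.

1/5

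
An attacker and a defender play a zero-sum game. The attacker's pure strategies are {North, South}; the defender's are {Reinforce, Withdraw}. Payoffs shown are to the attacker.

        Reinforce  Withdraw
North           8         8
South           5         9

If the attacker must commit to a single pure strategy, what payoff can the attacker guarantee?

8

Row minima: North → 8, South → 5.
The best of these is 8.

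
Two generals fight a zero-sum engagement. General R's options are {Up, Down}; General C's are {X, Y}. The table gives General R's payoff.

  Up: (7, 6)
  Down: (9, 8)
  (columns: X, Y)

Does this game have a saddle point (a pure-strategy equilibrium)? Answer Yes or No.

Row minima: Up → 6, Down → 8; maximin = 8.
Column maxima: X → 9, Y → 8; minimax = 8.
maximin = minimax = 8, so a saddle point exists.

Yes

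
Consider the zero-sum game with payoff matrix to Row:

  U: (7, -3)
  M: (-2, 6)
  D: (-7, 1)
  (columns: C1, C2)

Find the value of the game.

2

Row minima: U → -3, M → -2, D → -7; maximin = -2.
Column maxima: C1 → 7, C2 → 6; minimax = 6.
-2 ≠ 6, so there is no saddle point; optimal play is mixed.
D is strictly dominated by M, so Row never plays it.
On the remaining 2×2 (U, M vs C1, C2):
Let Row play U with probability p. Expected payoff against C1: 7p + (-2)(1−p) = 9p − 2; against C2: (-3)p + 6(1−p) = −9p + 6.
Setting these equal: 9p − 2 = −9p + 6 ⇒ 18p = 8 ⇒ p = 4/9, and the value is (9)·(4/9) − 2 = 2.
For Column: with q = P(C1), equating U's and M's payoffs gives 10q − 3 = −8q + 6 ⇒ q = 1/2.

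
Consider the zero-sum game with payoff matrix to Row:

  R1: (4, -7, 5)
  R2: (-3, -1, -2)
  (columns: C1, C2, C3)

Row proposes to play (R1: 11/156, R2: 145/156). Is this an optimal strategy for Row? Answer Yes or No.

Against C1 this mix gives (11/156)·4 + (145/156)·(-3) = -391/156.
Against C2 this mix gives (11/156)·(-7) + (145/156)·(-1) = -37/26.
Against C3 this mix gives (11/156)·5 + (145/156)·(-2) = -235/156.
Column will play C1, holding Row to -391/156. Shifting weight toward the row that does better against C1 would raise this floor (the equalizing mix achieves -25/13 against both C1 and C2), so the proposed strategy is not optimal.

No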